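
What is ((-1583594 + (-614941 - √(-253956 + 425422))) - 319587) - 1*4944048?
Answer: -7462170 - √171466 ≈ -7.4626e+6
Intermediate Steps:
((-1583594 + (-614941 - √(-253956 + 425422))) - 319587) - 1*4944048 = ((-1583594 + (-614941 - √171466)) - 319587) - 4944048 = ((-2198535 - √171466) - 319587) - 4944048 = (-2518122 - √171466) - 4944048 = -7462170 - √171466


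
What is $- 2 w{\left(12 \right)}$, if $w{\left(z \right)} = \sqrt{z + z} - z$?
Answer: $24 - 4 \sqrt{6} \approx 14.202$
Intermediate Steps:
$w{\left(z \right)} = - z + \sqrt{2} \sqrt{z}$ ($w{\left(z \right)} = \sqrt{2 z} - z = \sqrt{2} \sqrt{z} - z = - z + \sqrt{2} \sqrt{z}$)
$- 2 w{\left(12 \right)} = - 2 \left(\left(-1\right) 12 + \sqrt{2} \sqrt{12}\right) = - 2 \left(-12 + \sqrt{2} \cdot 2 \sqrt{3}\right) = - 2 \left(-12 + 2 \sqrt{6}\right) = 24 - 4 \sqrt{6}$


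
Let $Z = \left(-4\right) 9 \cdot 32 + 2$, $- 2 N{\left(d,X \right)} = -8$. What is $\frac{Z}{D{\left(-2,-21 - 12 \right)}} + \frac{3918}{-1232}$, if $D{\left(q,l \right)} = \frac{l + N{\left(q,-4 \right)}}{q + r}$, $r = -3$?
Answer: $- \frac{3598811}{17864} \approx -201.46$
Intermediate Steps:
$N{\left(d,X \right)} = 4$ ($N{\left(d,X \right)} = \left(- \frac{1}{2}\right) \left(-8\right) = 4$)
$Z = -1150$ ($Z = \left(-36\right) 32 + 2 = -1152 + 2 = -1150$)
$D{\left(q,l \right)} = \frac{4 + l}{-3 + q}$ ($D{\left(q,l \right)} = \frac{l + 4}{q - 3} = \frac{4 + l}{-3 + q}$)
$\frac{Z}{D{\left(-2,-21 - 12 \right)}} + \frac{3918}{-1232} = - \frac{1150}{\frac{1}{-3 - 2} \left(4 - 33\right)} + \frac{3918}{-1232} = - \frac{1150}{\frac{1}{-5} \left(4 - 33\right)} + 3918 \left(- \frac{1}{1232}\right) = - \frac{1150}{\left(- \frac{1}{5}\right) \left(-29\right)} - \frac{1959}{616} = - \frac{1150}{\frac{29}{5}} - \frac{1959}{616} = \left(-1150\right) \frac{5}{29} - \frac{1959}{616} = - \frac{5750}{29} - \frac{1959}{616} = - \frac{3598811}{17864}$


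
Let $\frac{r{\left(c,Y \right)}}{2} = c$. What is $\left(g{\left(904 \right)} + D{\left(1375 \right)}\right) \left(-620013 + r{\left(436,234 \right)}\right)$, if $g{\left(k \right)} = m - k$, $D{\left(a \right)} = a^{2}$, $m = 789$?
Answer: $-1170492251910$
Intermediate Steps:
$r{\left(c,Y \right)} = 2 c$
$g{\left(k \right)} = 789 - k$
$\left(g{\left(904 \right)} + D{\left(1375 \right)}\right) \left(-620013 + r{\left(436,234 \right)}\right) = \left(\left(789 - 904\right) + 1375^{2}\right) \left(-620013 + 2 \cdot 436\right) = \left(\left(789 - 904\right) + 1890625\right) \left(-620013 + 872\right) = \left(-115 + 1890625\right) \left(-619141\right) = 1890510 \left(-619141\right) = -1170492251910$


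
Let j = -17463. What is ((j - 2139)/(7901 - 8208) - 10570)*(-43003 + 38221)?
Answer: 15423805416/307 ≈ 5.0240e+7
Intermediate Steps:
((j - 2139)/(7901 - 8208) - 10570)*(-43003 + 38221) = ((-17463 - 2139)/(7901 - 8208) - 10570)*(-43003 + 38221) = (-19602/(-307) - 10570)*(-4782) = (-19602*(-1/307) - 10570)*(-4782) = (19602/307 - 10570)*(-4782) = -3225388/307*(-4782) = 15423805416/307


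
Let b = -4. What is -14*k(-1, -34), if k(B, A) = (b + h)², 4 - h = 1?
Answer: -14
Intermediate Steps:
h = 3 (h = 4 - 1*1 = 4 - 1 = 3)
k(B, A) = 1 (k(B, A) = (-4 + 3)² = (-1)² = 1)
-14*k(-1, -34) = -14*1 = -14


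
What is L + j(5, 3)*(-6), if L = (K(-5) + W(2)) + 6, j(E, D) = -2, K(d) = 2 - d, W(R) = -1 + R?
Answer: 26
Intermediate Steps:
L = 14 (L = ((2 - 1*(-5)) + (-1 + 2)) + 6 = ((2 + 5) + 1) + 6 = (7 + 1) + 6 = 8 + 6 = 14)
L + j(5, 3)*(-6) = 14 - 2*(-6) = 14 + 12 = 26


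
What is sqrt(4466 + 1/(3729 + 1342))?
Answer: 3*sqrt(12760375353)/5071 ≈ 66.828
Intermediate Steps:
sqrt(4466 + 1/(3729 + 1342)) = sqrt(4466 + 1/5071) = sqrt(22647087/5071) = 3*sqrt(12760375353)/5071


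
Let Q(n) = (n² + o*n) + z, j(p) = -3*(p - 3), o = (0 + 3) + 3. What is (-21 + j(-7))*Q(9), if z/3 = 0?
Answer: 1215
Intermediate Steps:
o = 6 (o = 3 + 3 = 6)
z = 0 (z = 3*0 = 0)
j(p) = 9 - 3*p (j(p) = -3*(-3 + p) = -(-9 + 3*p) = 9 - 3*p)
Q(n) = n² + 6*n (Q(n) = (n² + 6*n) + 0 = n² + 6*n)
(-21 + j(-7))*Q(9) = (-21 + (9 - 3*(-7)))*(9*(6 + 9)) = (-21 + (9 + 21))*(9*15) = (-21 + 30)*135 = 9*135 = 1215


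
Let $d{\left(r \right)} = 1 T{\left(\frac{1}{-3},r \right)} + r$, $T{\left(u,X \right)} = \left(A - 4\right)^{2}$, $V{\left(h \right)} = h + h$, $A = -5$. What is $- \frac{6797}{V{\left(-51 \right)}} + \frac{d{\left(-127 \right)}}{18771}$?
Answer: $\frac{14175755}{212738} \approx 66.635$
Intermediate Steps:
$V{\left(h \right)} = 2 h$
$T{\left(u,X \right)} = 81$ ($T{\left(u,X \right)} = \left(-5 - 4\right)^{2} = \left(-9\right)^{2} = 81$)
$d{\left(r \right)} = 81 + r$ ($d{\left(r \right)} = 1 \cdot 81 + r = 81 + r$)
$- \frac{6797}{V{\left(-51 \right)}} + \frac{d{\left(-127 \right)}}{18771} = - \frac{6797}{2 \left(-51\right)} + \frac{81 - 127}{18771} = - \frac{6797}{-102} - \frac{46}{18771} = \left(-6797\right) \left(- \frac{1}{102}\right) - \frac{46}{18771} = \frac{6797}{102} - \frac{46}{18771} = \frac{14175755}{212738}$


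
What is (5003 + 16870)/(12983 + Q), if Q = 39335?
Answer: 21873/52318 ≈ 0.41808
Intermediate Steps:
(5003 + 16870)/(12983 + Q) = (5003 + 16870)/(12983 + 39335) = 21873/52318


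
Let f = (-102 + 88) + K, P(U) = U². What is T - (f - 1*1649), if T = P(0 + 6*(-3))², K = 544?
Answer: 106095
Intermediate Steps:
f = 530 (f = (-102 + 88) + 544 = -14 + 544 = 530)
T = 104976 (T = ((0 + 6*(-3))²)² = ((0 - 18)²)² = ((-18)²)² = 324² = 104976)
T - (f - 1*1649) = 104976 - (530 - 1*1649) = 104976 - (530 - 1649) = 104976 - 1*(-1119) = 104976 + 1119 = 106095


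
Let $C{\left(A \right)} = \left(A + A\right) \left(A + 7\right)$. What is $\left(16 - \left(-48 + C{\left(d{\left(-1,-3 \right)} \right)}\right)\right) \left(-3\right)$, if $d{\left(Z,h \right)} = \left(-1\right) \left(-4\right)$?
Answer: $72$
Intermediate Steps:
$d{\left(Z,h \right)} = 4$
$C{\left(A \right)} = 2 A \left(7 + A\right)$
$\left(16 - \left(-48 + C{\left(d{\left(-1,-3 \right)} \right)}\right)\right) \left(-3\right) = \left(16 + \left(48 - 2 \cdot 4 \left(7 + 4\right)\right)\right) \left(-3\right) = \left(16 + \left(48 - 2 \cdot 4 \cdot 11\right)\right) \left(-3\right) = \left(16 + \left(48 - 88\right)\right) \left(-3\right) = \left(16 - 40\right) \left(-3\right) = \left(-24\right) \left(-3\right) = 72$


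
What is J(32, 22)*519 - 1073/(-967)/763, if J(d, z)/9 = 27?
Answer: 93051772130/737821 ≈ 1.2612e+5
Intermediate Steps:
J(d, z) = 243 (J(d, z) = 9*27 = 243)
J(32, 22)*519 - 1073/(-967)/763 = 243*519 - 1073/(-967)/763 = 126117 - 1073*(-1/967)*(1/763) = 126117 + (1073/967)*(1/763) = 126117 + 1073/737821 = 93051772130/737821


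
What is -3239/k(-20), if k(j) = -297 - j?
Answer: 3239/277 ≈ 11.693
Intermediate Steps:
-3239/k(-20) = -3239/(-297 - 1*(-20)) = -3239/(-297 + 20) = -3239/(-277) = -3239*(-1/277) = 3239/277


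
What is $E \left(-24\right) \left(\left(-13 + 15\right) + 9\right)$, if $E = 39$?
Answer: $-10296$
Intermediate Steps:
$E \left(-24\right) \left(\left(-13 + 15\right) + 9\right) = 39 \left(-24\right) \left(\left(-13 + 15\right) + 9\right) = - 936 \left(2 + 9\right) = \left(-936\right) 11 = -10296$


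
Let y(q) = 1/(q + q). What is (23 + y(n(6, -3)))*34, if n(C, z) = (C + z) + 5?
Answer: 6273/8 ≈ 784.13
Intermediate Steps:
n(C, z) = 5 + C + z
y(q) = 1/(2*q)
(23 + y(n(6, -3)))*34 = (23 + 1/(2*(5 + 6 - 3)))*34 = (23 + (½)/8)*34 = (23 + (½)*(⅛))*34 = (23 + 1/16)*34 = (369/16)*34 = 6273/8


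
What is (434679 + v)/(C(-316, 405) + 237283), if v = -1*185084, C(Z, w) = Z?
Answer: 249595/236967 ≈ 1.0533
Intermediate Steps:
v = -185084
(434679 + v)/(C(-316, 405) + 237283) = (434679 - 185084)/(-316 + 237283) = 249595/236967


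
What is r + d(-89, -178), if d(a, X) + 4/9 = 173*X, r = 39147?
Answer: 75173/9 ≈ 8352.6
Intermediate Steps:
d(a, X) = -4/9 + 173*X
r + d(-89, -178) = 39147 + (-4/9 + 173*(-178)) = 39147 + (-4/9 - 30794) = 39147 - 277150/9 = 75173/9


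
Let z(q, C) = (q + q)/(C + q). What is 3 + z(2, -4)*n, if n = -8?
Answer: 19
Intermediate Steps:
z(q, C) = 2*q/(C + q) (z(q, C) = (2*q)/(C + q) = 2*q/(C + q))
3 + z(2, -4)*n = 3 + (2*2/(-4 + 2))*(-8) = 3 + (2*2/(-2))*(-8) = 3 + (2*2*(-½))*(-8) = 3 - 2*(-8) = 3 + 16 = 19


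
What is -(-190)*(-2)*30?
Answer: -11400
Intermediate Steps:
-(-190)*(-2)*30 = -38*10*30 = -380*30 = -11400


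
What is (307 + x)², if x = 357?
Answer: 440896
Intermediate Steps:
(307 + x)² = (307 + 357)² = 664² = 440896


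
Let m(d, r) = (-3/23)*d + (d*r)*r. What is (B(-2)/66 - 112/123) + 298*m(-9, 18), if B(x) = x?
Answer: -27030558233/31119 ≈ -8.6862e+5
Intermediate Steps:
m(d, r) = -3*d/23 + d*r**2 (m(d, r) = (-3*1/23)*d + d*r**2 = -3*d/23 + d*r**2)
(B(-2)/66 - 112/123) + 298*m(-9, 18) = (-2/66 - 112/123) + 298*((1/23)*(-9)*(-3 + 23*18**2)) = (-2*1/66 - 112*1/123) + 298*((1/23)*(-9)*(-3 + 23*324)) = (-1/33 - 112/123) + 298*((1/23)*(-9)*(-3 + 7452)) = -1273/1353 + 298*((1/23)*(-9)*7449) = -1273/1353 + 298*(-67041/23) = -1273/1353 - 19978218/23 = -27030558233/31119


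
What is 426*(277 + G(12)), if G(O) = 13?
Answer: 123540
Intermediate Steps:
426*(277 + G(12)) = 426*(277 + 13) = 426*290 = 123540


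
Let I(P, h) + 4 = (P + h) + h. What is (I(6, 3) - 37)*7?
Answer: -203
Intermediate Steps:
I(P, h) = -4 + P + 2*h (I(P, h) = -4 + ((P + h) + h) = -4 + (P + 2*h) = -4 + P + 2*h)
(I(6, 3) - 37)*7 = ((-4 + 6 + 2*3) - 37)*7 = ((-4 + 6 + 6) - 37)*7 = (8 - 37)*7 = -29*7 = -203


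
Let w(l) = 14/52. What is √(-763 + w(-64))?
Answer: I*√515606/26 ≈ 27.618*I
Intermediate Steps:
w(l) = 7/26 (w(l) = 14*(1/52) = 7/26)
√(-763 + w(-64)) = √(-763 + 7/26) = √(-19831/26) = I*√515606/26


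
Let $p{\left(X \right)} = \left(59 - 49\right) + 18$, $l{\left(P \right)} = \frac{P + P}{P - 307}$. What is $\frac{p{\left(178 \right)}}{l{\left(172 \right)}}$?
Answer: $- \frac{945}{86} \approx -10.988$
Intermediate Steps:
$l{\left(P \right)} = \frac{2 P}{-307 + P}$
$p{\left(X \right)} = 28$ ($p{\left(X \right)} = 10 + 18 = 28$)
$\frac{p{\left(178 \right)}}{l{\left(172 \right)}} = \frac{28}{2 \cdot 172 \frac{1}{-307 + 172}} = \frac{28}{2 \cdot 172 \frac{1}{-135}} = \frac{28}{2 \cdot 172 \left(- \frac{1}{135}\right)} = \frac{28}{- \frac{344}{135}} = 28 \left(- \frac{135}{344}\right) = - \frac{945}{86}$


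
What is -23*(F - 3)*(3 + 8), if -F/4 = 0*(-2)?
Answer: 759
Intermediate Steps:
F = 0 (F = -0*(-2) = -4*0 = 0)
-23*(F - 3)*(3 + 8) = -23*(0 - 3)*(3 + 8) = -(-69)*11 = -23*(-33) = 759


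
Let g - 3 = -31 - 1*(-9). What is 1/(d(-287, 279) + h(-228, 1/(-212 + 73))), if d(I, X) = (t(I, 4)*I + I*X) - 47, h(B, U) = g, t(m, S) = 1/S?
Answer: -4/320843 ≈ -1.2467e-5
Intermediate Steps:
g = -19 (g = 3 + (-31 - 1*(-9)) = 3 + (-31 + 9) = 3 - 22 = -19)
h(B, U) = -19
d(I, X) = -47 + I/4 + I*X (d(I, X) = (I/4 + I*X) - 47 = -47 + I/4 + I*X)
1/(d(-287, 279) + h(-228, 1/(-212 + 73))) = 1/((-47 + (¼)*(-287) - 287*279) - 19) = 1/((-47 - 287/4 - 80073) - 19) = 1/(-320767/4 - 19) = 1/(-320843/4) = -4/320843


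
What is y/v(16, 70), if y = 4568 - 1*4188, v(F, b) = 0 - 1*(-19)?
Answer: 20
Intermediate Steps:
v(F, b) = 19 (v(F, b) = 0 + 19 = 19)
y = 380 (y = 4568 - 4188 = 380)
y/v(16, 70) = 380/19 = 380*(1/19) = 20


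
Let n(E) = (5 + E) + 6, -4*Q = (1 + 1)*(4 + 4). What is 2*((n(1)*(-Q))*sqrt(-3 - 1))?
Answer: 192*I ≈ 192.0*I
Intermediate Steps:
Q = -4 (Q = -(1 + 1)*(4 + 4)/4 = -8/2 = -1/4*16 = -4)
n(E) = 11 + E
2*((n(1)*(-Q))*sqrt(-3 - 1)) = 2*(((11 + 1)*(-1*(-4)))*sqrt(-3 - 1)) = 2*((12*4)*sqrt(-4)) = 2*(48*(2*I)) = 2*(96*I) = 192*I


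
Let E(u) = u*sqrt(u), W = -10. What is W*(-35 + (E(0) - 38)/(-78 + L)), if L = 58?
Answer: 331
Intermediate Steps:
E(u) = u**(3/2)
W*(-35 + (E(0) - 38)/(-78 + L)) = -10*(-35 + (0**(3/2) - 38)/(-78 + 58)) = -10*(-35 + (0 - 38)/(-20)) = -10*(-35 - 38*(-1/20)) = -10*(-35 + 19/10) = -10*(-331/10) = 331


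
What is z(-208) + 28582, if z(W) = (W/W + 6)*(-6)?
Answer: 28540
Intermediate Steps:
z(W) = -42 (z(W) = (1 + 6)*(-6) = 7*(-6) = -42)
z(-208) + 28582 = -42 + 28582 = 28540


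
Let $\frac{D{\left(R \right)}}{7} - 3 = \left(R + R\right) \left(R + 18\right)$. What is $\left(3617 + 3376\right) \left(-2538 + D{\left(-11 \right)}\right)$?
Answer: $-25139835$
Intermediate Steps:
$D{\left(R \right)} = 21 + 14 R \left(18 + R\right)$ ($D{\left(R \right)} = 21 + 7 \left(R + R\right) \left(R + 18\right) = 21 + 7 \cdot 2 R \left(18 + R\right) = 21 + 14 R \left(18 + R\right)$)
$\left(3617 + 3376\right) \left(-2538 + D{\left(-11 \right)}\right) = \left(3617 + 3376\right) \left(-2538 + \left(21 + 14 \left(-11\right)^{2} + 252 \left(-11\right)\right)\right) = 6993 \left(-2538 + \left(21 + 14 \cdot 121 - 2772\right)\right) = 6993 \left(-2538 + \left(21 + 1694 - 2772\right)\right) = 6993 \left(-2538 - 1057\right) = 6993 \left(-3595\right) = -25139835$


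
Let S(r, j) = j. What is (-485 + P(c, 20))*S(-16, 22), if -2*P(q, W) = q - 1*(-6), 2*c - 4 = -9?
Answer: -21417/2 ≈ -10709.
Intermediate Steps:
c = -5/2 (c = 2 + (½)*(-9) = 2 - 9/2 = -5/2 ≈ -2.5000)
P(q, W) = -3 - q/2 (P(q, W) = -(q - 1*(-6))/2 = -(q + 6)/2 = -(6 + q)/2 = -3 - q/2)
(-485 + P(c, 20))*S(-16, 22) = (-485 + (-3 - ½*(-5/2)))*22 = (-485 + (-3 + 5/4))*22 = (-485 - 7/4)*22 = -1947/4*22 = -21417/2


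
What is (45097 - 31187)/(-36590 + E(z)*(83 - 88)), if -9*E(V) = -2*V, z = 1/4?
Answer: -50076/131725 ≈ -0.38016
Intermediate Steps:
z = ¼ ≈ 0.25000
E(V) = 2*V/9 (E(V) = -(-2)*V/9 = 2*V/9)
(45097 - 31187)/(-36590 + E(z)*(83 - 88)) = (45097 - 31187)/(-36590 + ((2/9)*(¼))*(83 - 88)) = 13910/(-36590 + (1/18)*(-5)) = 13910/(-36590 - 5/18) = 13910/(-658625/18) = 13910*(-18/658625) = -50076/131725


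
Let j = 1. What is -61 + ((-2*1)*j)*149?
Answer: -359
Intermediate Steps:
-61 + ((-2*1)*j)*149 = -61 + (-2*1*1)*149 = -61 - 2*1*149 = -61 - 2*149 = -61 - 298 = -359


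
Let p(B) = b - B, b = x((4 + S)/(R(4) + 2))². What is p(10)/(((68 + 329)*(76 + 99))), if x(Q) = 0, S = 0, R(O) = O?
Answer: -2/13895 ≈ -0.00014394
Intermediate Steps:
b = 0 (b = 0² = 0)
p(B) = -B (p(B) = 0 - B = -B)
p(10)/(((68 + 329)*(76 + 99))) = (-1*10)/(((68 + 329)*(76 + 99))) = -10/(397*175) = -10/69475 = -10*1/69475 = -2/13895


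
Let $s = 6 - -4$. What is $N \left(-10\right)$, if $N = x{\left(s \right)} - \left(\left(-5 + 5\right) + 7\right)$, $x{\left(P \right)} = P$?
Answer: $-30$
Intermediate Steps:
$s = 10$ ($s = 6 + 4 = 10$)
$N = 3$ ($N = 10 - \left(\left(-5 + 5\right) + 7\right) = 10 - \left(0 + 7\right) = 10 - 7 = 3$)
$N \left(-10\right) = 3 \left(-10\right) = -30$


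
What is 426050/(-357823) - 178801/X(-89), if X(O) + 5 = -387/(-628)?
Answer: 40177708304394/985086719 ≈ 40786.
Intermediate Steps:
X(O) = -2753/628 (X(O) = -5 - 387/(-628) = -5 - 387*(-1/628) = -5 + 387/628 = -2753/628)
426050/(-357823) - 178801/X(-89) = 426050/(-357823) - 178801/(-2753/628) = 426050*(-1/357823) - 178801*(-628/2753) = -426050/357823 + 112287028/2753 = 40177708304394/985086719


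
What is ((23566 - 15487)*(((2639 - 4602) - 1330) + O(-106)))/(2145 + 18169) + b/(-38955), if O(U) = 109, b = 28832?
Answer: -1351274984/1066485 ≈ -1267.0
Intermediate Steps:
((23566 - 15487)*(((2639 - 4602) - 1330) + O(-106)))/(2145 + 18169) + b/(-38955) = ((23566 - 15487)*(((2639 - 4602) - 1330) + 109))/(2145 + 18169) + 28832/(-38955) = (8079*((-1963 - 1330) + 109))/20314 + 28832*(-1/38955) = (8079*(-3293 + 109))*(1/20314) - 544/735 = (8079*(-3184))*(1/20314) - 544/735 = -25723536*1/20314 - 544/735 = -12861768/10157 - 544/735 = -1351274984/1066485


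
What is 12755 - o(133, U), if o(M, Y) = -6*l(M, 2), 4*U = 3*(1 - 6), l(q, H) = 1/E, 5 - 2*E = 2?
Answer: 12759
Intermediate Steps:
E = 3/2 (E = 5/2 - ½*2 = 5/2 - 1 = 3/2 ≈ 1.5000)
l(q, H) = ⅔ (l(q, H) = 1/(3/2) = ⅔)
U = -15/4 (U = (3*(1 - 6))/4 = (3*(-5))/4 = (¼)*(-15) = -15/4 ≈ -3.7500)
o(M, Y) = -4 (o(M, Y) = -6*⅔ = -4)
12755 - o(133, U) = 12755 - 1*(-4) = 12755 + 4 = 12759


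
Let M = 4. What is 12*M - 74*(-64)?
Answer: 4784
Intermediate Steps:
12*M - 74*(-64) = 12*4 - 74*(-64) = 48 + 4736 = 4784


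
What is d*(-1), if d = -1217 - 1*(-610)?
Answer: 607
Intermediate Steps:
d = -607 (d = -1217 + 610 = -607)
d*(-1) = -607*(-1) = 607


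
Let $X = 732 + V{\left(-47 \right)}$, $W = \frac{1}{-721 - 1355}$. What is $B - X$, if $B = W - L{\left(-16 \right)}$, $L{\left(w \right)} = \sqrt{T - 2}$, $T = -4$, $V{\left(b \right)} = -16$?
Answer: $- \frac{1486417}{2076} - i \sqrt{6} \approx -716.0 - 2.4495 i$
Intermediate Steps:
$W = - \frac{1}{2076}$ ($W = \frac{1}{-2076} = - \frac{1}{2076} \approx -0.0004817$)
$X = 716$ ($X = 732 - 16 = 716$)
$L{\left(w \right)} = i \sqrt{6}$ ($L{\left(w \right)} = \sqrt{-4 - 2} = \sqrt{-6} = i \sqrt{6}$)
$B = - \frac{1}{2076} - i \sqrt{6} \approx -0.0004817 - 2.4495 i$
$B - X = \left(- \frac{1}{2076} - i \sqrt{6}\right) - 716 = - \frac{1486417}{2076} - i \sqrt{6}$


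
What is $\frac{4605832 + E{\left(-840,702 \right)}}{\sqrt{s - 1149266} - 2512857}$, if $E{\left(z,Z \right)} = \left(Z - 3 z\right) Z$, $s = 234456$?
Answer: $- \frac{17257487710332}{6314451217259} - \frac{6867676 i \sqrt{914810}}{6314451217259} \approx -2.733 - 0.0010403 i$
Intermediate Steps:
$E{\left(z,Z \right)} = Z \left(Z - 3 z\right)$
$\frac{4605832 + E{\left(-840,702 \right)}}{\sqrt{s - 1149266} - 2512857} = \frac{4605832 + 702 \left(702 - -2520\right)}{\sqrt{234456 - 1149266} - 2512857} = \frac{4605832 + 702 \left(702 + 2520\right)}{\sqrt{-914810} - 2512857} = \frac{4605832 + 702 \cdot 3222}{i \sqrt{914810} - 2512857} = \frac{4605832 + 2261844}{-2512857 + i \sqrt{914810}} = \frac{6867676}{-2512857 + i \sqrt{914810}}$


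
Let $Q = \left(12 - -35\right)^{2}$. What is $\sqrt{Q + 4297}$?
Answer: $\sqrt{6506} \approx 80.66$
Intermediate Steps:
$Q = 2209$ ($Q = \left(12 + 35\right)^{2} = 47^{2} = 2209$)
$\sqrt{Q + 4297} = \sqrt{2209 + 4297} = \sqrt{6506}$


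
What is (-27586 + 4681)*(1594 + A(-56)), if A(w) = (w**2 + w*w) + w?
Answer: -178888050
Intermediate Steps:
A(w) = w + 2*w**2 (A(w) = (w**2 + w**2) + w = 2*w**2 + w = w + 2*w**2)
(-27586 + 4681)*(1594 + A(-56)) = (-27586 + 4681)*(1594 - 56*(1 + 2*(-56))) = -22905*(1594 - 56*(1 - 112)) = -22905*(1594 - 56*(-111)) = -22905*(1594 + 6216) = -22905*7810 = -178888050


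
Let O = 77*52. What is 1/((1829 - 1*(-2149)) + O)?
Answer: 1/7982 ≈ 0.00012528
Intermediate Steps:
O = 4004
1/((1829 - 1*(-2149)) + O) = 1/((1829 - 1*(-2149)) + 4004) = 1/((1829 + 2149) + 4004) = 1/(3978 + 4004) = 1/7982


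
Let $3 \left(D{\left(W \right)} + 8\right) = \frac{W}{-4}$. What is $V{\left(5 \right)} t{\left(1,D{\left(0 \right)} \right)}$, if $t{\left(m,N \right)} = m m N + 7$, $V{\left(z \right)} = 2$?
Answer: $-2$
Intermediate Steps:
$D{\left(W \right)} = -8 - \frac{W}{12}$ ($D{\left(W \right)} = -8 + \frac{W \frac{1}{-4}}{3} = -8 + \frac{W \left(- \frac{1}{4}\right)}{3} = -8 + \frac{\left(- \frac{1}{4}\right) W}{3} = -8 - \frac{W}{12}$)
$t{\left(m,N \right)} = 7 + N m^{2}$ ($t{\left(m,N \right)} = m^{2} N + 7 = N m^{2} + 7 = 7 + N m^{2}$)
$V{\left(5 \right)} t{\left(1,D{\left(0 \right)} \right)} = 2 \left(7 + \left(-8 - 0\right) 1^{2}\right) = 2 \left(7 + \left(-8 + 0\right) 1\right) = 2 \left(7 - 8\right) = 2 \left(-1\right) = -2$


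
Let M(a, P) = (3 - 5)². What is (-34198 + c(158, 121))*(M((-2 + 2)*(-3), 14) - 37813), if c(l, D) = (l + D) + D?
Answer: 1277868582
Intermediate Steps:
M(a, P) = 4 (M(a, P) = (-2)² = 4)
c(l, D) = l + 2*D (c(l, D) = (D + l) + D = l + 2*D)
(-34198 + c(158, 121))*(M((-2 + 2)*(-3), 14) - 37813) = (-34198 + (158 + 2*121))*(4 - 37813) = (-34198 + (158 + 242))*(-37809) = (-34198 + 400)*(-37809) = -33798*(-37809) = 1277868582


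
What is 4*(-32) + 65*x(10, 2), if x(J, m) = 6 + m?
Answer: 392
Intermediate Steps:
4*(-32) + 65*x(10, 2) = 4*(-32) + 65*(6 + 2) = -128 + 65*8 = -128 + 520 = 392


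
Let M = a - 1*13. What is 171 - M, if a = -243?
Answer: 427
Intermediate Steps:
M = -256 (M = -243 - 1*13 = -243 - 13 = -256)
171 - M = 171 - 1*(-256) = 171 + 256 = 427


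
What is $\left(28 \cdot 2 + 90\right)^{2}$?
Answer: $21316$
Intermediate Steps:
$\left(28 \cdot 2 + 90\right)^{2} = \left(56 + 90\right)^{2} = 146^{2} = 21316$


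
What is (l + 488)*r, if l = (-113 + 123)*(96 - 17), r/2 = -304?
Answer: -777024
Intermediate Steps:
r = -608 (r = 2*(-304) = -608)
l = 790 (l = 10*79 = 790)
(l + 488)*r = (790 + 488)*(-608) = 1278*(-608) = -777024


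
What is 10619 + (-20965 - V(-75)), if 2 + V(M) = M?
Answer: -10269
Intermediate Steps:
V(M) = -2 + M
10619 + (-20965 - V(-75)) = 10619 + (-20965 - (-2 - 75)) = 10619 + (-20965 - 1*(-77)) = 10619 + (-20965 + 77) = 10619 - 20888 = -10269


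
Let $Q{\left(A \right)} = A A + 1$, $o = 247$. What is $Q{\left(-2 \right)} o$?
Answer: $1235$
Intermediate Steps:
$Q{\left(A \right)} = 1 + A^{2}$ ($Q{\left(A \right)} = A^{2} + 1 = 1 + A^{2}$)
$Q{\left(-2 \right)} o = \left(1 + \left(-2\right)^{2}\right) 247 = \left(1 + 4\right) 247 = 5 \cdot 247 = 1235$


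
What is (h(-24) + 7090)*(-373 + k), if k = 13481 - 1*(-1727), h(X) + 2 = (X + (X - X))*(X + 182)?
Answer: 48896160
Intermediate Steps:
h(X) = -2 + X*(182 + X) (h(X) = -2 + (X + (X - X))*(X + 182) = -2 + (X + 0)*(182 + X) = -2 + X*(182 + X))
k = 15208 (k = 13481 + 1727 = 15208)
(h(-24) + 7090)*(-373 + k) = ((-2 + (-24)² + 182*(-24)) + 7090)*(-373 + 15208) = ((-2 + 576 - 4368) + 7090)*14835 = (-3794 + 7090)*14835 = 3296*14835 = 48896160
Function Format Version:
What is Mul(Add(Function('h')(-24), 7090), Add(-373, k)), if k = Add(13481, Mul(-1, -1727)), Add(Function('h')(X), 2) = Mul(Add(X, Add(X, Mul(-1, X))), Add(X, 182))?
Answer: 48896160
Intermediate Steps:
Function('h')(X) = Add(-2, Mul(X, Add(182, X))) (Function('h')(X) = Add(-2, Mul(Add(X, Add(X, Mul(-1, X))), Add(X, 182))) = Add(-2, Mul(Add(X, 0), Add(182, X))) = Add(-2, Mul(X, Add(182, X))))
k = 15208 (k = Add(13481, 1727) = 15208)
Mul(Add(Function('h')(-24), 7090), Add(-373, k)) = Mul(Add(Add(-2, Pow(-24, 2), Mul(182, -24)), 7090), Add(-373, 15208)) = Mul(Add(Add(-2, 576, -4368), 7090), 14835) = Mul(Add(-3794, 7090), 14835) = Mul(3296, 14835) = 48896160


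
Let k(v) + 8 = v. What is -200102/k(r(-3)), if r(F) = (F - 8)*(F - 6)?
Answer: -28586/13 ≈ -2198.9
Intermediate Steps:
r(F) = (-8 + F)*(-6 + F)
k(v) = -8 + v
-200102/k(r(-3)) = -200102/(-8 + (48 + (-3)² - 14*(-3))) = -200102/(-8 + (48 + 9 + 42)) = -200102/(-8 + 99) = -200102/91 = -200102*1/91 = -28586/13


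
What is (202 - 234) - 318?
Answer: -350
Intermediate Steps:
(202 - 234) - 318 = -32 - 318 = -350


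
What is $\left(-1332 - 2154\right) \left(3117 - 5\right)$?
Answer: $-10848432$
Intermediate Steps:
$\left(-1332 - 2154\right) \left(3117 - 5\right) = \left(-3486\right) 3112 = -10848432$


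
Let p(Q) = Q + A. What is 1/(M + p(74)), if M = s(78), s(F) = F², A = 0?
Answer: 1/6158 ≈ 0.00016239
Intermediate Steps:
p(Q) = Q (p(Q) = Q + 0 = Q)
M = 6084 (M = 78² = 6084)
1/(M + p(74)) = 1/(6084 + 74) = 1/6158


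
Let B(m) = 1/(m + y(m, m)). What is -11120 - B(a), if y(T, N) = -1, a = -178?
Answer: -1990479/179 ≈ -11120.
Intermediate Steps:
B(m) = 1/(-1 + m) (B(m) = 1/(m - 1) = 1/(-1 + m))
-11120 - B(a) = -11120 - 1/(-1 - 178) = -11120 - 1/(-179) = -11120 - 1*(-1/179) = -11120 + 1/179 = -1990479/179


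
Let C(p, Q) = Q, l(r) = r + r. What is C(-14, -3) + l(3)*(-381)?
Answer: -2289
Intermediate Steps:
l(r) = 2*r
C(-14, -3) + l(3)*(-381) = -3 + (2*3)*(-381) = -3 + 6*(-381) = -3 - 2286 = -2289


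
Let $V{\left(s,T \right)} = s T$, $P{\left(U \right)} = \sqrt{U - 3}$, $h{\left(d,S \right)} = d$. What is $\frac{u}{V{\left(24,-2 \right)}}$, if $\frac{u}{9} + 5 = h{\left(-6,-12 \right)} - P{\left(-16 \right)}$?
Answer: $\frac{33}{16} + \frac{3 i \sqrt{19}}{16} \approx 2.0625 + 0.81729 i$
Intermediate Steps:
$P{\left(U \right)} = \sqrt{-3 + U}$
$V{\left(s,T \right)} = T s$
$u = -99 - 9 i \sqrt{19}$ ($u = -45 + 9 \left(-6 - \sqrt{-3 - 16}\right) = -45 + 9 \left(-6 - \sqrt{-19}\right) = -45 + 9 \left(-6 - i \sqrt{19}\right) = -45 - \left(54 + 9 i \sqrt{19}\right) = -99 - 9 i \sqrt{19} \approx -99.0 - 39.23 i$)
$\frac{u}{V{\left(24,-2 \right)}} = \frac{-99 - 9 i \sqrt{19}}{\left(-2\right) 24} = \frac{-99 - 9 i \sqrt{19}}{-48} = \left(-99 - 9 i \sqrt{19}\right) \left(- \frac{1}{48}\right) = \frac{33}{16} + \frac{3 i \sqrt{19}}{16}$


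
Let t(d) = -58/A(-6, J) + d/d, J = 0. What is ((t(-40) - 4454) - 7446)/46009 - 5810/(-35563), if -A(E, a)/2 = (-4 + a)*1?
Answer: -624438715/6544872268 ≈ -0.095409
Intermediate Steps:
A(E, a) = 8 - 2*a (A(E, a) = -2*(-4 + a) = 8 - 2*a)
t(d) = -25/4 (t(d) = -58/(8 - 2*0) + d/d = -58/(8 + 0) + 1 = -58/8 + 1 = -58*⅛ + 1 = -29/4 + 1 = -25/4)
((t(-40) - 4454) - 7446)/46009 - 5810/(-35563) = ((-25/4 - 4454) - 7446)/46009 - 5810/(-35563) = (-17841/4 - 7446)*(1/46009) - 5810*(-1/35563) = -47625/4*1/46009 + 5810/35563 = -47625/184036 + 5810/35563 = -624438715/6544872268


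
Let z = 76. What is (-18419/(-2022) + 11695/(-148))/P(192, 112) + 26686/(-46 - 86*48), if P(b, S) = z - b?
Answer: -209761069271/36223741776 ≈ -5.7907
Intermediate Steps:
P(b, S) = 76 - b
(-18419/(-2022) + 11695/(-148))/P(192, 112) + 26686/(-46 - 86*48) = (-18419/(-2022) + 11695/(-148))/(76 - 1*192) + 26686/(-46 - 86*48) = (-18419*(-1/2022) + 11695*(-1/148))/(76 - 192) + 26686/(-46 - 4128) = (18419/2022 - 11695/148)/(-116) + 26686/(-4174) = -10460639/149628*(-1/116) + 26686*(-1/4174) = 10460639/17356848 - 13343/2087 = -209761069271/36223741776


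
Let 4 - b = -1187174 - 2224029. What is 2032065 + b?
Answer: 5443272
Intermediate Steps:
b = 3411207 (b = 4 - (-1187174 - 2224029) = 4 - 1*(-3411203) = 4 + 3411203 = 3411207)
2032065 + b = 2032065 + 3411207 = 5443272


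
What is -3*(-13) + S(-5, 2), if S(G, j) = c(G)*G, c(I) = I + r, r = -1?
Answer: 69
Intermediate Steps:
c(I) = -1 + I (c(I) = I - 1 = -1 + I)
S(G, j) = G*(-1 + G) (S(G, j) = (-1 + G)*G = G*(-1 + G))
-3*(-13) + S(-5, 2) = -3*(-13) - 5*(-1 - 5) = 39 - 5*(-6) = 39 + 30 = 69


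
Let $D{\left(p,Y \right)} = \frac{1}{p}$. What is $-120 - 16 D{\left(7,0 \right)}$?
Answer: $- \frac{856}{7} \approx -122.29$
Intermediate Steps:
$-120 - 16 D{\left(7,0 \right)} = -120 - \frac{16}{7} = - \frac{856}{7}$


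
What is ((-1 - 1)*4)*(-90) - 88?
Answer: 632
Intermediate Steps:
((-1 - 1)*4)*(-90) - 88 = -2*4*(-90) - 88 = -8*(-90) - 88 = 720 - 88 = 632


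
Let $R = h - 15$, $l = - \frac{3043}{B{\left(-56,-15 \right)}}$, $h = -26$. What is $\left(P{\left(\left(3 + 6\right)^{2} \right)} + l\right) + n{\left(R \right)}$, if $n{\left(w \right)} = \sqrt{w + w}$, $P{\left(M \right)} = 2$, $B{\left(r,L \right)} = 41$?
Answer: $- \frac{2961}{41} + i \sqrt{82} \approx -72.219 + 9.0554 i$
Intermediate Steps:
$l = - \frac{3043}{41} \approx -74.219$
$R = -41$ ($R = -26 - 15 = -41$)
$n{\left(w \right)} = \sqrt{2} \sqrt{w}$ ($n{\left(w \right)} = \sqrt{2 w} = \sqrt{2} \sqrt{w}$)
$\left(P{\left(\left(3 + 6\right)^{2} \right)} + l\right) + n{\left(R \right)} = \left(2 - \frac{3043}{41}\right) + \sqrt{2} \sqrt{-41} = - \frac{2961}{41} + \sqrt{2} i \sqrt{41} = - \frac{2961}{41} + i \sqrt{82}$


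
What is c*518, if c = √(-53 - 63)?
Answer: 1036*I*√29 ≈ 5579.0*I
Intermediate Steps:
c = 2*I*√29 (c = √(-116) = 2*I*√29 ≈ 10.77*I)
c*518 = (2*I*√29)*518 = 1036*I*√29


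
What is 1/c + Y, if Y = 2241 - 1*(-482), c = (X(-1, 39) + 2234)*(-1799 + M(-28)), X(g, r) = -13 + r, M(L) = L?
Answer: 11243321459/4129020 ≈ 2723.0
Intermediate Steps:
c = -4129020 (c = ((-13 + 39) + 2234)*(-1799 - 28) = (26 + 2234)*(-1827) = 2260*(-1827) = -4129020)
Y = 2723 (Y = 2241 + 482 = 2723)
1/c + Y = 1/(-4129020) + 2723 = -1/4129020 + 2723 = 11243321459/4129020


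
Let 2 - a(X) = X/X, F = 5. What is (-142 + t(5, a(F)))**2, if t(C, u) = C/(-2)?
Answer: 83521/4 ≈ 20880.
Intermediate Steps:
a(X) = 1 (a(X) = 2 - X/X = 2 - 1*1 = 2 - 1 = 1)
t(C, u) = -C/2 (t(C, u) = C*(-1/2) = -C/2)
(-142 + t(5, a(F)))**2 = (-142 - 1/2*5)**2 = (-142 - 5/2)**2 = (-289/2)**2 = 83521/4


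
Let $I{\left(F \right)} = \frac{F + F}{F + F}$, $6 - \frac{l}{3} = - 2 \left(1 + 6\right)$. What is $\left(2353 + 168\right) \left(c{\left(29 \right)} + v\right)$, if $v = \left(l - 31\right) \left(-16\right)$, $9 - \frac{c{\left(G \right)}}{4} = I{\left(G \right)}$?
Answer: $-1089072$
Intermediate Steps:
$l = 60$ ($l = 18 - 3 \left(- 2 \left(1 + 6\right)\right) = 18 - 3 \left(\left(-2\right) 7\right) = 18 - -42 = 18 + 42 = 60$)
$I{\left(F \right)} = 1$ ($I{\left(F \right)} = \frac{2 F}{2 F} = 2 F \frac{1}{2 F} = 1$)
$c{\left(G \right)} = 32$ ($c{\left(G \right)} = 36 - 4 = 32$)
$v = -464$ ($v = \left(60 - 31\right) \left(-16\right) = 29 \left(-16\right) = -464$)
$\left(2353 + 168\right) \left(c{\left(29 \right)} + v\right) = \left(2353 + 168\right) \left(32 - 464\right) = 2521 \left(-432\right) = -1089072$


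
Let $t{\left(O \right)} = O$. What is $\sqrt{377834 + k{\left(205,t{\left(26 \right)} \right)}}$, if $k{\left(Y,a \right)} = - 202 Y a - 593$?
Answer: $i \sqrt{699419} \approx 836.31 i$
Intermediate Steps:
$k{\left(Y,a \right)} = -593 - 202 Y a$ ($k{\left(Y,a \right)} = - 202 Y a - 593 = -593 - 202 Y a$)
$\sqrt{377834 + k{\left(205,t{\left(26 \right)} \right)}} = \sqrt{377834 - \left(593 + 41410 \cdot 26\right)} = \sqrt{377834 - 1077253} = \sqrt{-699419} = i \sqrt{699419}$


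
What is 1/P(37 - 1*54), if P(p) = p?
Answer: -1/17 ≈ -0.058824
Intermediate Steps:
1/P(37 - 1*54) = 1/(37 - 1*54) = 1/(37 - 54) = 1/(-17) = -1/17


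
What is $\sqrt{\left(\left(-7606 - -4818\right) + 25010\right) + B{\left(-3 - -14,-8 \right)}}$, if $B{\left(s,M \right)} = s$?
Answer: $\sqrt{22233} \approx 149.11$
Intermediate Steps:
$\sqrt{\left(\left(-7606 - -4818\right) + 25010\right) + B{\left(-3 - -14,-8 \right)}} = \sqrt{\left(\left(-7606 - -4818\right) + 25010\right) - -11} = \sqrt{\left(\left(-7606 + 4818\right) + 25010\right) + \left(-3 + 14\right)} = \sqrt{\left(-2788 + 25010\right) + 11} = \sqrt{22222 + 11} = \sqrt{22233}$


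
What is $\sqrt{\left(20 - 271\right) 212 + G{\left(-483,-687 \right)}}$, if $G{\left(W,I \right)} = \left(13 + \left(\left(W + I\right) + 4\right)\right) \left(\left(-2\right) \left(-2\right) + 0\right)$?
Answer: $4 i \sqrt{3614} \approx 240.47 i$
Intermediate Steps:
$G{\left(W,I \right)} = 68 + 4 I + 4 W$ ($G{\left(W,I \right)} = \left(13 + \left(\left(I + W\right) + 4\right)\right) \left(4 + 0\right) = \left(13 + \left(4 + I + W\right)\right) 4 = \left(17 + I + W\right) 4 = 68 + 4 I + 4 W$)
$\sqrt{\left(20 - 271\right) 212 + G{\left(-483,-687 \right)}} = \sqrt{\left(20 - 271\right) 212 + \left(68 + 4 \left(-687\right) + 4 \left(-483\right)\right)} = \sqrt{\left(-251\right) 212 - 4612} = \sqrt{-53212 - 4612} = \sqrt{-57824} = 4 i \sqrt{3614}$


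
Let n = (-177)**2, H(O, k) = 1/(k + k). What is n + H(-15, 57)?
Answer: 3571507/114 ≈ 31329.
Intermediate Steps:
H(O, k) = 1/(2*k)
n = 31329
n + H(-15, 57) = 31329 + (1/2)/57 = 31329 + (1/2)*(1/57) = 31329 + 1/114 = 3571507/114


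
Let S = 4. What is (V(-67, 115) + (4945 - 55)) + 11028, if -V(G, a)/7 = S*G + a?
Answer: 16989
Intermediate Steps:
V(G, a) = -28*G - 7*a (V(G, a) = -7*(4*G + a) = -7*(a + 4*G) = -28*G - 7*a)
(V(-67, 115) + (4945 - 55)) + 11028 = ((-28*(-67) - 7*115) + (4945 - 55)) + 11028 = ((1876 - 805) + 4890) + 11028 = (1071 + 4890) + 11028 = 5961 + 11028 = 16989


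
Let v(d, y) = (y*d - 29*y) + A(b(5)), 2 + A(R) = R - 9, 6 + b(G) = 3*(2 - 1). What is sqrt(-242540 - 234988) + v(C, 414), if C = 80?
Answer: 21100 + 2*I*sqrt(119382) ≈ 21100.0 + 691.03*I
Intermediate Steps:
b(G) = -3 (b(G) = -6 + 3*(2 - 1) = -6 + 3*1 = -6 + 3 = -3)
A(R) = -11 + R (A(R) = -2 + (R - 9) = -2 + (-9 + R) = -11 + R)
v(d, y) = -14 - 29*y + d*y (v(d, y) = (y*d - 29*y) + (-11 - 3) = (d*y - 29*y) - 14 = (-29*y + d*y) - 14 = -14 - 29*y + d*y)
sqrt(-242540 - 234988) + v(C, 414) = sqrt(-242540 - 234988) + (-14 - 29*414 + 80*414) = sqrt(-477528) + (-14 - 12006 + 33120) = 2*I*sqrt(119382) + 21100 = 21100 + 2*I*sqrt(119382)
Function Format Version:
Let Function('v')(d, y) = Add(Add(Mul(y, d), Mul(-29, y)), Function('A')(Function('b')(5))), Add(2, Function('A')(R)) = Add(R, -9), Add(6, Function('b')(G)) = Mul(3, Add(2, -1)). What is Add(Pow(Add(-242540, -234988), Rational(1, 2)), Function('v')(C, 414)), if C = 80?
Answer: Add(21100, Mul(2, I, Pow(119382, Rational(1, 2)))) ≈ Add(21100., Mul(691.03, I))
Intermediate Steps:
Function('b')(G) = -3 (Function('b')(G) = Add(-6, Mul(3, Add(2, -1))) = Add(-6, Mul(3, 1)) = Add(-6, 3) = -3)
Function('A')(R) = Add(-11, R) (Function('A')(R) = Add(-2, Add(R, -9)) = Add(-2, Add(-9, R)) = Add(-11, R))
Function('v')(d, y) = Add(-14, Mul(-29, y), Mul(d, y)) (Function('v')(d, y) = Add(Add(Mul(y, d), Mul(-29, y)), Add(-11, -3)) = Add(Add(Mul(d, y), Mul(-29, y)), -14) = Add(Add(Mul(-29, y), Mul(d, y)), -14) = Add(-14, Mul(-29, y), Mul(d, y)))
Add(Pow(Add(-242540, -234988), Rational(1, 2)), Function('v')(C, 414)) = Add(Pow(Add(-242540, -234988), Rational(1, 2)), Add(-14, Mul(-29, 414), Mul(80, 414))) = Add(Pow(-477528, Rational(1, 2)), Add(-14, -12006, 33120)) = Add(Mul(2, I, Pow(119382, Rational(1, 2))), 21100) = Add(21100, Mul(2, I, Pow(119382, Rational(1, 2))))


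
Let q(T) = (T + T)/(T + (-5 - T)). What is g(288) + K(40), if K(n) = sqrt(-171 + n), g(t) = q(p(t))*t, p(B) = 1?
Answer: -576/5 + I*sqrt(131) ≈ -115.2 + 11.446*I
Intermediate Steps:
q(T) = -2*T/5 (q(T) = (2*T)/(-5) = (2*T)*(-1/5) = -2*T/5)
g(t) = -2*t/5 (g(t) = (-2/5*1)*t = -2*t/5)
g(288) + K(40) = -2/5*288 + sqrt(-171 + 40) = -576/5 + sqrt(-131) = -576/5 + I*sqrt(131)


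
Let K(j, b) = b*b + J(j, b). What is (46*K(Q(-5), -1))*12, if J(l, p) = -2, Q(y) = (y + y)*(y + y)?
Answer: -552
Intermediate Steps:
Q(y) = 4*y² (Q(y) = (2*y)*(2*y) = 4*y²)
K(j, b) = -2 + b² (K(j, b) = b*b - 2 = b² - 2 = -2 + b²)
(46*K(Q(-5), -1))*12 = (46*(-2 + (-1)²))*12 = (46*(-2 + 1))*12 = (46*(-1))*12 = -46*12 = -552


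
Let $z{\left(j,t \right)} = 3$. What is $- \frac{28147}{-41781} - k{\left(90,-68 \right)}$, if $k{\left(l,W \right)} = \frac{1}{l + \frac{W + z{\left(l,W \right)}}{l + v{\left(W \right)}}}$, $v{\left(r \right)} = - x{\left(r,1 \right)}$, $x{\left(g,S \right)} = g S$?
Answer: $\frac{20622073}{31126845} \approx 0.66252$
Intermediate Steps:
$x{\left(g,S \right)} = S g$
$v{\left(r \right)} = - r$ ($v{\left(r \right)} = - 1 r = - r$)
$k{\left(l,W \right)} = \frac{1}{l + \frac{3 + W}{l - W}}$ ($k{\left(l,W \right)} = \frac{1}{l + \frac{W + 3}{l - W}} = \frac{1}{l + \frac{3 + W}{l - W}}$)
$- \frac{28147}{-41781} - k{\left(90,-68 \right)} = - \frac{28147}{-41781} - \frac{90 - -68}{3 - 68 + 90^{2} - \left(-68\right) 90} = \left(-28147\right) \left(- \frac{1}{41781}\right) - \frac{90 + 68}{3 - 68 + 8100 + 6120} = \frac{28147}{41781} - \frac{1}{14155} \cdot 158 = \frac{28147}{41781} - \frac{158}{14155} = \frac{20622073}{31126845}$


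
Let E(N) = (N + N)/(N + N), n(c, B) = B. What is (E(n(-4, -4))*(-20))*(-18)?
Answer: 360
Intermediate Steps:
E(N) = 1 (E(N) = (2*N)/((2*N)) = (2*N)*(1/(2*N)) = 1)
(E(n(-4, -4))*(-20))*(-18) = (1*(-20))*(-18) = -20*(-18) = 360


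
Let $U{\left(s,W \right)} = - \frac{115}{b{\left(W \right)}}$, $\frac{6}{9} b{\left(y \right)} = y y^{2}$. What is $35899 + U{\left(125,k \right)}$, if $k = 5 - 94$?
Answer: $\frac{75923046623}{2114907} \approx 35899.0$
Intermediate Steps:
$b{\left(y \right)} = \frac{3 y^{3}}{2}$ ($b{\left(y \right)} = \frac{3 y y^{2}}{2} = \frac{3 y^{3}}{2}$)
$k = -89$
$U{\left(s,W \right)} = - \frac{230}{3 W^{3}}$ ($U{\left(s,W \right)} = - \frac{115}{\frac{3}{2} W^{3}} = - 115 \frac{2}{3 W^{3}} = - \frac{230}{3 W^{3}}$)
$35899 + U{\left(125,k \right)} = 35899 - \frac{230}{3 \left(-704969\right)} = 35899 - - \frac{230}{2114907} = 35899 + \frac{230}{2114907} = \frac{75923046623}{2114907}$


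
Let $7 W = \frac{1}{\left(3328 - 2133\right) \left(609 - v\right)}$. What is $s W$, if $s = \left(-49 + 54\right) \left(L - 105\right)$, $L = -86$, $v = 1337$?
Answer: $\frac{191}{1217944} \approx 0.00015682$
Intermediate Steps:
$s = -955$ ($s = \left(-49 + 54\right) \left(-86 - 105\right) = 5 \left(-191\right) = -955$)
$W = - \frac{1}{6089720}$ ($W = \frac{\frac{1}{3328 - 2133} \frac{1}{609 - 1337}}{7} = \frac{\frac{1}{1195} \frac{1}{609 - 1337}}{7} = \frac{\frac{1}{1195} \frac{1}{-728}}{7} = \frac{\frac{1}{1195} \left(- \frac{1}{728}\right)}{7} = \frac{1}{7} \left(- \frac{1}{869960}\right) = - \frac{1}{6089720} \approx -1.6421 \cdot 10^{-7}$)
$s W = \left(-955\right) \left(- \frac{1}{6089720}\right) = \frac{191}{1217944}$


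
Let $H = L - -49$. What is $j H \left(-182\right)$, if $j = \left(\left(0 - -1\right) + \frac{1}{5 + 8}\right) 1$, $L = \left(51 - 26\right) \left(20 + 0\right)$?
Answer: $-107604$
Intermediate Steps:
$L = 500$ ($L = 25 \cdot 20 = 500$)
$H = 549$ ($H = 500 - -49 = 500 + 49 = 549$)
$j = \frac{14}{13}$ ($j = \left(\left(0 + 1\right) + \frac{1}{13}\right) 1 = \left(1 + \frac{1}{13}\right) 1 = \frac{14}{13} \cdot 1 = \frac{14}{13} \approx 1.0769$)
$j H \left(-182\right) = \frac{14}{13} \cdot 549 \left(-182\right) = \frac{7686}{13} \left(-182\right) = -107604$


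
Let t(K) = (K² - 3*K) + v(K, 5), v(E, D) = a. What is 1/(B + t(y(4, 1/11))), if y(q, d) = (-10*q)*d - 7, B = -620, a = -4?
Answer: -121/57954 ≈ -0.0020879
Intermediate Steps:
y(q, d) = -7 - 10*d*q (y(q, d) = -10*d*q - 7 = -7 - 10*d*q)
v(E, D) = -4
t(K) = -4 + K² - 3*K (t(K) = (K² - 3*K) - 4 = -4 + K² - 3*K)
1/(B + t(y(4, 1/11))) = 1/(-620 + (-4 + (-7 - 10*4/11)² - 3*(-7 - 10*4/11))) = 1/(-620 + (-4 + (-7 - 10*1/11*4)² - 3*(-7 - 10*1/11*4))) = 1/(-620 + (-4 + (-7 - 40/11)² - 3*(-7 - 40/11))) = 1/(-620 + (-4 + (-117/11)² - 3*(-117/11))) = 1/(-620 + (-4 + 13689/121 + 351/11)) = 1/(-620 + 17066/121) = 1/(-57954/121) = -121/57954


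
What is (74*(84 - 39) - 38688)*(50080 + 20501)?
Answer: -2495602998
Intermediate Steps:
(74*(84 - 39) - 38688)*(50080 + 20501) = (74*45 - 38688)*70581 = (3330 - 38688)*70581 = -35358*70581 = -2495602998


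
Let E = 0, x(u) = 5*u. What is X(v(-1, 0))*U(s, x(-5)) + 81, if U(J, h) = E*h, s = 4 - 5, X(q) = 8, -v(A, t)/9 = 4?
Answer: 81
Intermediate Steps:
v(A, t) = -36 (v(A, t) = -9*4 = -36)
s = -1
U(J, h) = 0 (U(J, h) = 0*h = 0)
X(v(-1, 0))*U(s, x(-5)) + 81 = 8*0 + 81 = 0 + 81 = 81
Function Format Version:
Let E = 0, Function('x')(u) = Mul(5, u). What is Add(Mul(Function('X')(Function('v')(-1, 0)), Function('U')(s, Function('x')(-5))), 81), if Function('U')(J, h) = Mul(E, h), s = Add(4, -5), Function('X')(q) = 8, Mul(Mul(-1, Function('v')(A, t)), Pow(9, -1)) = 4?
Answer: 81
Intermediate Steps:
Function('v')(A, t) = -36 (Function('v')(A, t) = Mul(-9, 4) = -36)
s = -1
Function('U')(J, h) = 0 (Function('U')(J, h) = Mul(0, h) = 0)
Add(Mul(Function('X')(Function('v')(-1, 0)), Function('U')(s, Function('x')(-5))), 81) = Add(Mul(8, 0), 81) = Add(0, 81) = 81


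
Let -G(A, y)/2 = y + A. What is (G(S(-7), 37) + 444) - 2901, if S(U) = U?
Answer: -2517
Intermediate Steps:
G(A, y) = -2*A - 2*y (G(A, y) = -2*(y + A) = -2*(A + y) = -2*A - 2*y)
(G(S(-7), 37) + 444) - 2901 = ((-2*(-7) - 2*37) + 444) - 2901 = ((14 - 74) + 444) - 2901 = (-60 + 444) - 2901 = 384 - 2901 = -2517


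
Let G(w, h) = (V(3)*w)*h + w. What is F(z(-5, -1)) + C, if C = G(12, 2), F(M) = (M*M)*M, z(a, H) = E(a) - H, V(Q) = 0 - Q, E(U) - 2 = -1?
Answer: -52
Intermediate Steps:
E(U) = 1 (E(U) = 2 - 1 = 1)
V(Q) = -Q
z(a, H) = 1 - H
G(w, h) = w - 3*h*w (G(w, h) = ((-1*3)*w)*h + w = (-3*w)*h + w = -3*h*w + w = w - 3*h*w)
F(M) = M³ (F(M) = M²*M = M³)
C = -60 (C = 12*(1 - 3*2) = 12*(1 - 6) = 12*(-5) = -60)
F(z(-5, -1)) + C = (1 - 1*(-1))³ - 60 = (1 + 1)³ - 60 = 2³ - 60 = 8 - 60 = -52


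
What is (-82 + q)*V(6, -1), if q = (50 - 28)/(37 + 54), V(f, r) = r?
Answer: 7440/91 ≈ 81.758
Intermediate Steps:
q = 22/91 ≈ 0.24176
(-82 + q)*V(6, -1) = (-82 + 22/91)*(-1) = -7440/91*(-1) = 7440/91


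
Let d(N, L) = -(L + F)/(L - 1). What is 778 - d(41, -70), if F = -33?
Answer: 55341/71 ≈ 779.45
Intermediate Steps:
d(N, L) = -(-33 + L)/(-1 + L) (d(N, L) = -(L - 33)/(L - 1) = -(-33 + L)/(-1 + L))
778 - d(41, -70) = 778 - (33 - 1*(-70))/(-1 - 70) = 778 - (33 + 70)/(-71) = 778 - (-1)*103/71 = 778 - 1*(-103/71) = 778 + 103/71 = 55341/71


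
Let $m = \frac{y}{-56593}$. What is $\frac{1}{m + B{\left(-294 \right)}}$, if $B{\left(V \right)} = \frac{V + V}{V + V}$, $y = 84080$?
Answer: $- \frac{56593}{27487} \approx -2.0589$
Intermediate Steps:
$m = - \frac{84080}{56593}$ ($m = \frac{84080}{-56593} = 84080 \left(- \frac{1}{56593}\right) = - \frac{84080}{56593} \approx -1.4857$)
$B{\left(V \right)} = 1$ ($B{\left(V \right)} = \frac{2 V}{2 V} = 2 V \frac{1}{2 V} = 1$)
$\frac{1}{m + B{\left(-294 \right)}} = \frac{1}{- \frac{84080}{56593} + 1} = \frac{1}{- \frac{27487}{56593}} = - \frac{56593}{27487}$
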